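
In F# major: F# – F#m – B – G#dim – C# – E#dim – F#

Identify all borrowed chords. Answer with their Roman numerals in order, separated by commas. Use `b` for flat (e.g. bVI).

F# major has the diatonic set F#, G#m, A#m, B, C#, D#m, E#dim. F#, B, C# and E#dim all belong to that set. F#m (F#–A–C#) doesn't fit — on degree 1 F# major would have F# (I). F#m is the degree-1 chord of F# minor, so it is the borrowed i. But G#dim (G#–B–D) is foreign: the diatonic ii on degree 2 is G#m, whereas G#dim comes from F# minor. It is labeled ii°.

i, ii°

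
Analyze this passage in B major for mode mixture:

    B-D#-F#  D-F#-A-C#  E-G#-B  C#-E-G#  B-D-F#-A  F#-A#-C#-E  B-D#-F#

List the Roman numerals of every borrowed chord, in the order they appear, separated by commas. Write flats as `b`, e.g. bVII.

bIIImaj7, i7

In B major the diatonic chords are B, C#m, D#m, E, F#, G#m, A#dim. Of the given chords, B–D#–F# = B, E–G#–B = E, C#–E–G# = C#m and F#–A#–C#–E = F#7 are diatonic. D–F#–A–C# doesn't fit — on degree 3 B major would have D#m (iii). Dmaj7 is the degree-3 chord of B minor, so it is the borrowed bIIImaj7. But B–D–F#–A is foreign: the diatonic I on degree 1 is B, whereas Bm7 comes from B minor. It is labeled i7.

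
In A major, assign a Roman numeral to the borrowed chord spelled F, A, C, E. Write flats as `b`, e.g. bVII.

bVImaj7

The root F is the lowered 6th scale degree — diatonically A major has F# there. The diatonic chord on degree 6 would be F#m (vi), but F–A–C–E is the major-seventh chord from A minor. As a borrowed chord it is labeled bVImaj7.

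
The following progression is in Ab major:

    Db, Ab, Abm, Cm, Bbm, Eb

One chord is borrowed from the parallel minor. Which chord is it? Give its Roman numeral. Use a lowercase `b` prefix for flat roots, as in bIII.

In Ab major the diatonic chords are Ab, Bbm, Cm, Db, Eb, Fm, Gdim. Of the given chords, Db, Ab, Cm, Bbm and Eb are diatonic. Abm (Ab–Cb–Eb) is not: scale degree 1 in Ab major carries Ab (I). In Ab minor the chord on that degree is Abm, so here it functions as i, borrowed from the parallel minor.

i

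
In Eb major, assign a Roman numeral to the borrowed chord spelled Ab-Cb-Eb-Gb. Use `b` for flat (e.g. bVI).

iv7

Ab is scale degree 4 in Eb major. The diatonic chord on degree 4 would be Ab (IV), but Ab–Cb–Eb–Gb is the minor-seventh chord from Eb minor. As a borrowed chord it is labeled iv7.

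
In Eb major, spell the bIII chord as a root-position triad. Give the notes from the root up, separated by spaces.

bIII is built on the lowered scale degree 3. In Eb major degree 3 is G; lowered it becomes Gb. Building the major chord from the parallel minor on Gb: Gb–Bb–Db.

Gb Bb Db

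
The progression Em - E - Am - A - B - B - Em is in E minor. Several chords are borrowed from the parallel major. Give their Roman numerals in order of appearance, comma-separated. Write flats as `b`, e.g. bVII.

E minor has the diatonic set Em, F#dim, G, Am, B, C, D (with V from harmonic minor). Of the given chords, Em, Am and B are diatonic. E (E–G#–B) doesn't fit — on degree 1 E minor would have Em (i). E is the degree-1 chord of E major, so it is the borrowed I. A (A–C#–E) doesn't fit — on degree 4 E minor would have Am (iv). A is the degree-4 chord of E major, so it is the borrowed IV.

I, IV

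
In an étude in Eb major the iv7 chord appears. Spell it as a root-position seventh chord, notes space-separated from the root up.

Ab Cb Eb Gb

iv7 is built on scale degree 4, which is Ab in both Eb major and its parallel. Stacking thirds in Eb minor on Ab gives Ab–Cb–Eb–Gb.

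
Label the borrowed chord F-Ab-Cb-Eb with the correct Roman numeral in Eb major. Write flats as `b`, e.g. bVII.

iiø7

F is scale degree 2 in Eb major. The diatonic chord on degree 2 would be Fm (ii), but F–Ab–Cb–Eb is the half-diminished-seventh chord from Eb minor. As a borrowed chord it is labeled iiø7.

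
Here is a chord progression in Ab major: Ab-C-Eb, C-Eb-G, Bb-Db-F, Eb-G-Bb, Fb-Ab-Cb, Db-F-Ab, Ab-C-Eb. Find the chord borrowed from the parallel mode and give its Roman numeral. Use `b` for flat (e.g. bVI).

In Ab major the diatonic chords are Ab, Bbm, Cm, Db, Eb, Fm, Gdim. Ab–C–Eb = Ab, C–Eb–G = Cm, Bb–Db–F = Bbm, Eb–G–Bb = Eb and Db–F–Ab = Db all belong to that set. But Fb–Ab–Cb is foreign: the diatonic vi on degree 6 is Fm, whereas Fb comes from Ab minor. It is labeled bVI.

bVI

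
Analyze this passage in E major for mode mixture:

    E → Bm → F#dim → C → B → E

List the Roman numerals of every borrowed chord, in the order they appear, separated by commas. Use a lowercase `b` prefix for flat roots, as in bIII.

v, ii°, bVI

E major has the diatonic set E, F#m, G#m, A, B, C#m, D#dim. E and B both belong to that set. Bm (B–D–F#) doesn't fit — on degree 5 E major would have B (V). Bm is the degree-5 chord of E minor, so it is the borrowed v. But F#dim (F#–A–C) is foreign: the diatonic ii on degree 2 is F#m, whereas F#dim comes from E minor. It is labeled ii°. But C (C–E–G) is foreign: the diatonic vi on degree 6 is C#m, whereas C comes from E minor. It is labeled bVI.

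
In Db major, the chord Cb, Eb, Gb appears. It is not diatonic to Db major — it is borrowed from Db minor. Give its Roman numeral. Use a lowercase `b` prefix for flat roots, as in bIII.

bVII

Cb is the lowered form of scale degree 7 in Db major (the diatonic degree 7 is C). Cb–Eb–Gb is a major chord — the form found in Db minor, not the diatonic vii° (Cdim). Borrowed into Db major it is written bVII.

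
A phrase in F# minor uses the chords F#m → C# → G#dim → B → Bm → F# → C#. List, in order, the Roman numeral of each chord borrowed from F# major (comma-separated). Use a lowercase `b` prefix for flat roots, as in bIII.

The diatonic triads in F# minor (with V from harmonic minor) are F#m, G#dim, A, Bm, C#, D, E. Of the given chords, F#m, C#, G#dim and Bm are diatonic. But B (B–D#–F#) is foreign: the diatonic iv on degree 4 is Bm, whereas B comes from F# major. It is labeled IV. F# (F#–A#–C#) doesn't fit — on degree 1 F# minor would have F#m (i). F# is the degree-1 chord of F# major, so it is the borrowed I.

IV, I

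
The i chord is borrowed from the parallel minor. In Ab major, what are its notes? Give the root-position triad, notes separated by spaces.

The root, Ab, is scale degree 1 — the same note in Ab major and Ab minor; only the chord quality changes. In Ab minor the chord on Ab is Ab–Cb–Eb.

Ab Cb Eb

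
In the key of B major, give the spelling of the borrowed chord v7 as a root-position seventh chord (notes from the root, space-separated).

v7 is built on scale degree 5, which is F# in both B major and its parallel. Stacking thirds in B minor on F# gives F#–A–C#–E.

F# A C# E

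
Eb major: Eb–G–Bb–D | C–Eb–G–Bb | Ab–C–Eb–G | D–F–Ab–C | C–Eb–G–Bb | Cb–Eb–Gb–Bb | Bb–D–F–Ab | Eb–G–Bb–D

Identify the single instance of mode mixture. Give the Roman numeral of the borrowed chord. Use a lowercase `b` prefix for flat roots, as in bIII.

Eb major has the diatonic set Eb, Fm, Gm, Ab, Bb, Cm, Ddim. Eb–G–Bb–D = Ebmaj7, C–Eb–G–Bb = Cm7, Ab–C–Eb–G = Abmaj7, D–F–Ab–C = Dm7b5 and Bb–D–F–Ab = Bb7 are all diatonic. Cb–Eb–Gb–Bb doesn't fit — on degree 6 Eb major would have Cm (vi). Cbmaj7 is the degree-6 chord of Eb minor, so it is the borrowed bVImaj7.

bVImaj7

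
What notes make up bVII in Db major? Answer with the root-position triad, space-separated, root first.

Cb Eb Gb

bVII is built on the lowered scale degree 7. In Db major degree 7 is C; lowered it becomes Cb. In Db minor the chord on Cb is Cb–Eb–Gb.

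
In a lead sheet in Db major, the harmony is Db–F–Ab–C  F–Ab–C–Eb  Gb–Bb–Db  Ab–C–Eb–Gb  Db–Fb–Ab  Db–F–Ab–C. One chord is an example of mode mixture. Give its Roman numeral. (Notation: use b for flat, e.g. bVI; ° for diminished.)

Db major has the diatonic set Db, Ebm, Fm, Gb, Ab, Bbm, Cdim. Db–F–Ab–C = Dbmaj7, F–Ab–C–Eb = Fm7, Gb–Bb–Db = Gb and Ab–C–Eb–Gb = Ab7 all belong to that set. But Db–Fb–Ab is foreign: the diatonic I on degree 1 is Db, whereas Dbm comes from Db minor. It is labeled i.

i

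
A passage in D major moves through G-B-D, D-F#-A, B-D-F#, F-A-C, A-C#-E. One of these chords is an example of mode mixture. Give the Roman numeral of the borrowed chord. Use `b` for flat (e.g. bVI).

bIII

D major has the diatonic set D, Em, F#m, G, A, Bm, C#dim. G–B–D = G, D–F#–A = D, B–D–F# = Bm and A–C#–E = A all belong to that set. But F–A–C is foreign: the diatonic iii on degree 3 is F#m, whereas F comes from D minor. It is labeled bIII.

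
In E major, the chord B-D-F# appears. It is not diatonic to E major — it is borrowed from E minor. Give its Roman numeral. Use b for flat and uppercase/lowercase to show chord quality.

v

B is scale degree 5 in E major. Diatonically E major has B (V) on that degree; B–D–F# is instead the minor chord native to E minor, so it takes the label v.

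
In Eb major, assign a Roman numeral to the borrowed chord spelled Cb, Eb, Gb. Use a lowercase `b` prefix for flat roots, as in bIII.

The root Cb is the lowered 6th scale degree — diatonically Eb major has C there. Diatonically Eb major has Cm (vi) on that degree; Cb–Eb–Gb is instead the major chord native to Eb minor, so it takes the label bVI.

bVI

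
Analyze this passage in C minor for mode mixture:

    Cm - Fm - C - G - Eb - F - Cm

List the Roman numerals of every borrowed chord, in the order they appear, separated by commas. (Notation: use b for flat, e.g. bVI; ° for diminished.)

The diatonic triads in C minor (with V from harmonic minor) are Cm, Ddim, Eb, Fm, G, Ab, Bb. Of the given chords, Cm, Fm, G and Eb are diatonic. But C (C–E–G) is foreign: the diatonic i on degree 1 is Cm, whereas C comes from C major. It is labeled I. F (F–A–C) doesn't fit — on degree 4 C minor would have Fm (iv). F is the degree-4 chord of C major, so it is the borrowed IV.

I, IV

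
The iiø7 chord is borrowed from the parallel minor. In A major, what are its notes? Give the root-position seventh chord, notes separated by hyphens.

The root, B, is scale degree 2 — the same note in A major and A minor; only the chord quality changes. In A minor the chord on B is B–D–F–A.

B-D-F-A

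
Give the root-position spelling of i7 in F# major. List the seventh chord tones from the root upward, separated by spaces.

F# A C# E

i7 is built on scale degree 1, which is F# in both F# major and its parallel. In F# minor the chord on F# is F#–A–C#–E.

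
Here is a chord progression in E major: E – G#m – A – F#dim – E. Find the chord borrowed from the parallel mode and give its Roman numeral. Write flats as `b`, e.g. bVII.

ii°

In E major the diatonic chords are E, F#m, G#m, A, B, C#m, D#dim. Of the given chords, E, G#m and A are diatonic. F#dim (F#–A–C) doesn't fit — on degree 2 E major would have F#m (ii). F#dim is the degree-2 chord of E minor, so it is the borrowed ii°.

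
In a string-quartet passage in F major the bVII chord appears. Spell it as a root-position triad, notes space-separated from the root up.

bVII is built on the lowered scale degree 7. In F major degree 7 is E; lowered it becomes Eb. Stacking thirds in F minor on Eb gives Eb–G–Bb.

Eb G Bb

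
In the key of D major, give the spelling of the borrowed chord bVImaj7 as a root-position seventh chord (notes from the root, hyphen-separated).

Bb-D-F-A

Scale degree 6 in D major is B. bVImaj7 uses the lowered form, Bb, taken from D minor. In D minor the chord on Bb is Bb–D–F–A.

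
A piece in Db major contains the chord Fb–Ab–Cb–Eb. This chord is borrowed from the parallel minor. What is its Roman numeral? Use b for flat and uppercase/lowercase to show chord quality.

In Db major scale degree 3 is F; Fb is its lowered form, from Db minor. The diatonic chord on degree 3 would be Fm (iii), but Fb–Ab–Cb–Eb is the major-seventh chord from Db minor. As a borrowed chord it is labeled bIIImaj7.

bIIImaj7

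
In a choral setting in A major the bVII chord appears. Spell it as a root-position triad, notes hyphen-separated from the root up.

The root of bVII is the lowered 7th degree: G# becomes G. In A minor the chord on G is G–B–D.

G-B-D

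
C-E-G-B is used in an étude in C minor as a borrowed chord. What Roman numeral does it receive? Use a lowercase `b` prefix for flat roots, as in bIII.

The root C is the diatonic 1st degree of C minor; the borrowing shows in the chord quality. The diatonic chord on degree 1 would be Cm (i), but C–E–G–B is the major-seventh chord from C major. As a borrowed chord it is labeled Imaj7.

Imaj7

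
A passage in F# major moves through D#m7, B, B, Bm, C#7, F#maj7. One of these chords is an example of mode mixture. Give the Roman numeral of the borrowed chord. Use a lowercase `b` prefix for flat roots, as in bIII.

In F# major the diatonic chords are F#, G#m, A#m, B, C#, D#m, E#dim. Of the given chords, D#m7, B, C#7 and F#maj7 are diatonic. Bm (B–D–F#) doesn't fit — on degree 4 F# major would have B (IV). Bm is the degree-4 chord of F# minor, so it is the borrowed iv.

iv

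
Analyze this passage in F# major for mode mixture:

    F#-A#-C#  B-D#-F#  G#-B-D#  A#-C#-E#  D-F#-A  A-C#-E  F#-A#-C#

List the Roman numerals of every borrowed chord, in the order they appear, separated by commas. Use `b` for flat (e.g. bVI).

bVI, bIII

F# major has the diatonic set F#, G#m, A#m, B, C#, D#m, E#dim. F#–A#–C# = F#, B–D#–F# = B, G#–B–D# = G#m and A#–C#–E# = A#m all belong to that set. D–F#–A is not: scale degree 6 in F# major carries D#m (vi). In F# minor the chord on that degree is D, so here it functions as bVI, borrowed from the parallel minor. But A–C#–E is foreign: the diatonic iii on degree 3 is A#m, whereas A comes from F# minor. It is labeled bIII.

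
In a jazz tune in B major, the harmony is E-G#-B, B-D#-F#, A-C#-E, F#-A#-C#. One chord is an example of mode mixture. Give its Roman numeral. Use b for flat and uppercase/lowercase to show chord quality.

bVII

The diatonic triads in B major are B, C#m, D#m, E, F#, G#m, A#dim. E–G#–B = E, B–D#–F# = B and F#–A#–C# = F# all belong to that set. But A–C#–E is foreign: the diatonic vii° on degree 7 is A#dim, whereas A comes from B minor. It is labeled bVII.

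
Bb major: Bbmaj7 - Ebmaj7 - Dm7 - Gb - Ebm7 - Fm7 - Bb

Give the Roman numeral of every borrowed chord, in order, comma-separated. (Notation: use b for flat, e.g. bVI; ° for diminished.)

bVI, iv7, v7

The diatonic triads in Bb major are Bb, Cm, Dm, Eb, F, Gm, Adim. Bbmaj7, Ebmaj7, Dm7 and Bb all belong to that set. Gb (Gb–Bb–Db) doesn't fit — on degree 6 Bb major would have Gm (vi). Gb is the degree-6 chord of Bb minor, so it is the borrowed bVI. Ebm7 (Eb–Gb–Bb–Db) is not: scale degree 4 in Bb major carries Eb (IV). In Bb minor the chord on that degree is Ebm7, so here it functions as iv7, borrowed from the parallel minor. Fm7 (F–Ab–C–Eb) is not: scale degree 5 in Bb major carries F (V). In Bb minor the chord on that degree is Fm7, so here it functions as v7, borrowed from the parallel minor.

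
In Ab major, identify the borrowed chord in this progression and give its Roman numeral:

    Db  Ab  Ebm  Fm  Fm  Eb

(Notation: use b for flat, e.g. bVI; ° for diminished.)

v

In Ab major the diatonic chords are Ab, Bbm, Cm, Db, Eb, Fm, Gdim. Db, Ab, Fm and Eb all belong to that set. Ebm (Eb–Gb–Bb) is not: scale degree 5 in Ab major carries Eb (V). In Ab minor the chord on that degree is Ebm, so here it functions as v, borrowed from the parallel minor.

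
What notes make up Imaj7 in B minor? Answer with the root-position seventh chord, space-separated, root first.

B D# F# A#

The root, B, is scale degree 1 — the same note in B minor and B major; only the chord quality changes. Stacking thirds in B major on B gives B–D#–F#–A#.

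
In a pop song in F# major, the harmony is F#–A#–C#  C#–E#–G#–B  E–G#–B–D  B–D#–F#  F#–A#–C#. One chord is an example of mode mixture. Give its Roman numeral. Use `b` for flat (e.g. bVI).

bVII7

In F# major the diatonic chords are F#, G#m, A#m, B, C#, D#m, E#dim. F#–A#–C# = F#, C#–E#–G#–B = C#7 and B–D#–F# = B are all diatonic. E–G#–B–D doesn't fit — on degree 7 F# major would have E#dim (vii°). E7 is the degree-7 chord of F# minor, so it is the borrowed bVII7.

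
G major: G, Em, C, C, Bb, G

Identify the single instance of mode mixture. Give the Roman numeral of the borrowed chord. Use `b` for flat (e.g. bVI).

bIII

In G major the diatonic chords are G, Am, Bm, C, D, Em, F#dim. G, Em and C are all diatonic. Bb (Bb–D–F) doesn't fit — on degree 3 G major would have Bm (iii). Bb is the degree-3 chord of G minor, so it is the borrowed bIII.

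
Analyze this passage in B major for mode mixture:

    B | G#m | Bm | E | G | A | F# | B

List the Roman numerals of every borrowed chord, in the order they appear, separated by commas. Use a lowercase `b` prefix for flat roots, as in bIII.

B major has the diatonic set B, C#m, D#m, E, F#, G#m, A#dim. B, G#m, E and F# all belong to that set. Bm (B–D–F#) doesn't fit — on degree 1 B major would have B (I). Bm is the degree-1 chord of B minor, so it is the borrowed i. G (G–B–D) doesn't fit — on degree 6 B major would have G#m (vi). G is the degree-6 chord of B minor, so it is the borrowed bVI. A (A–C#–E) is not: scale degree 7 in B major carries A#dim (vii°). In B minor the chord on that degree is A, so here it functions as bVII, borrowed from the parallel minor.

i, bVI, bVII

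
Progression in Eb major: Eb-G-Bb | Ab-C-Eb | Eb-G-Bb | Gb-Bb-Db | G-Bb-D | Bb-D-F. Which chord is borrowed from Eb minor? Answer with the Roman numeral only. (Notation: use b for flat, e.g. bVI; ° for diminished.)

In Eb major the diatonic chords are Eb, Fm, Gm, Ab, Bb, Cm, Ddim. Eb–G–Bb = Eb, Ab–C–Eb = Ab, G–Bb–D = Gm and Bb–D–F = Bb are all diatonic. But Gb–Bb–Db is foreign: the diatonic iii on degree 3 is Gm, whereas Gb comes from Eb minor. It is labeled bIII.

bIII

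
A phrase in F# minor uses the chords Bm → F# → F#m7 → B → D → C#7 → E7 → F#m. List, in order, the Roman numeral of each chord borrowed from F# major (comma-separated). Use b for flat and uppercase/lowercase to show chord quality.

The diatonic triads in F# minor (with V from harmonic minor) are F#m, G#dim, A, Bm, C#, D, E. Of the given chords, Bm, F#m7, D, C#7, E7 and F#m are diatonic. But F# (F#–A#–C#) is foreign: the diatonic i on degree 1 is F#m, whereas F# comes from F# major. It is labeled I. B (B–D#–F#) is not: scale degree 4 in F# minor carries Bm (iv). In F# major the chord on that degree is B, so here it functions as IV, borrowed from the parallel major.

I, IV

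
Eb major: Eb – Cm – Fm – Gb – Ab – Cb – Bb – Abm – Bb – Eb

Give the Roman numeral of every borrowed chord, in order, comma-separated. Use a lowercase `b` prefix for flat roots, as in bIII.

bIII, bVI, iv

The diatonic triads in Eb major are Eb, Fm, Gm, Ab, Bb, Cm, Ddim. Of the given chords, Eb, Cm, Fm, Ab and Bb are diatonic. But Gb (Gb–Bb–Db) is foreign: the diatonic iii on degree 3 is Gm, whereas Gb comes from Eb minor. It is labeled bIII. Cb (Cb–Eb–Gb) doesn't fit — on degree 6 Eb major would have Cm (vi). Cb is the degree-6 chord of Eb minor, so it is the borrowed bVI. But Abm (Ab–Cb–Eb) is foreign: the diatonic IV on degree 4 is Ab, whereas Abm comes from Eb minor. It is labeled iv.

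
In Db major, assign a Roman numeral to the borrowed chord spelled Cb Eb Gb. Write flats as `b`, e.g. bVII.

In Db major scale degree 7 is C; Cb is its lowered form, from Db minor. Diatonically Db major has Cdim (vii°) on that degree; Cb–Eb–Gb is instead the major chord native to Db minor, so it takes the label bVII.

bVII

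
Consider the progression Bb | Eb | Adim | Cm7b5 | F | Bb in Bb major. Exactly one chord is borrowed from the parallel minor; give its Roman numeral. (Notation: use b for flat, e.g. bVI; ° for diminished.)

Bb major has the diatonic set Bb, Cm, Dm, Eb, F, Gm, Adim. Bb, Eb, Adim and F are all diatonic. Cm7b5 (C–Eb–Gb–Bb) doesn't fit — on degree 2 Bb major would have Cm (ii). Cm7b5 is the degree-2 chord of Bb minor, so it is the borrowed iiø7.

iiø7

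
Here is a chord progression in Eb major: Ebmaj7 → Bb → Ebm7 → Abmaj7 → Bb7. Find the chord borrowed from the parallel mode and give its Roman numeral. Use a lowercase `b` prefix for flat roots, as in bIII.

i7

The diatonic triads in Eb major are Eb, Fm, Gm, Ab, Bb, Cm, Ddim. Ebmaj7, Bb, Abmaj7 and Bb7 are all diatonic. But Ebm7 (Eb–Gb–Bb–Db) is foreign: the diatonic I on degree 1 is Eb, whereas Ebm7 comes from Eb minor. It is labeled i7.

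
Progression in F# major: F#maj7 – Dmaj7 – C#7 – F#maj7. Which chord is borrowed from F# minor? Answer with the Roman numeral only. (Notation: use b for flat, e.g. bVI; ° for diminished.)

F# major has the diatonic set F#, G#m, A#m, B, C#, D#m, E#dim. F#maj7 and C#7 are both diatonic. Dmaj7 (D–F#–A–C#) doesn't fit — on degree 6 F# major would have D#m (vi). Dmaj7 is the degree-6 chord of F# minor, so it is the borrowed bVImaj7.

bVImaj7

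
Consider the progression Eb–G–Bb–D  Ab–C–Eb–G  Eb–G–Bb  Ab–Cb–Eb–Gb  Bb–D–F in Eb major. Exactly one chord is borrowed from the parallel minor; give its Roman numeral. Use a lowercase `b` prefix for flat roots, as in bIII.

iv7

In Eb major the diatonic chords are Eb, Fm, Gm, Ab, Bb, Cm, Ddim. Eb–G–Bb–D = Ebmaj7, Ab–C–Eb–G = Abmaj7, Eb–G–Bb = Eb and Bb–D–F = Bb all belong to that set. Ab–Cb–Eb–Gb is not: scale degree 4 in Eb major carries Ab (IV). In Eb minor the chord on that degree is Abm7, so here it functions as iv7, borrowed from the parallel minor.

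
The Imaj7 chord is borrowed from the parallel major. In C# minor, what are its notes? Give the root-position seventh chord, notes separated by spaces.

The root, C#, is scale degree 1 — the same note in C# minor and C# major; only the chord quality changes. Building the major-seventh chord from the parallel major on C#: C#–E#–G#–B#.

C# E# G# B#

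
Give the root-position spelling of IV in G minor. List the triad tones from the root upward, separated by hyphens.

IV is built on scale degree 4, which is C in both G minor and its parallel. Stacking thirds in G major on C gives C–E–G.

C-E-G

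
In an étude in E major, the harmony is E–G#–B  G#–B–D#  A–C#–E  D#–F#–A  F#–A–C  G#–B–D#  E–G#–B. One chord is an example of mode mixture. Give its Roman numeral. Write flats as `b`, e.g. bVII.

ii°

E major has the diatonic set E, F#m, G#m, A, B, C#m, D#dim. Of the given chords, E–G#–B = E, G#–B–D# = G#m, A–C#–E = A and D#–F#–A = D#dim are diatonic. But F#–A–C is foreign: the diatonic ii on degree 2 is F#m, whereas F#dim comes from E minor. It is labeled ii°.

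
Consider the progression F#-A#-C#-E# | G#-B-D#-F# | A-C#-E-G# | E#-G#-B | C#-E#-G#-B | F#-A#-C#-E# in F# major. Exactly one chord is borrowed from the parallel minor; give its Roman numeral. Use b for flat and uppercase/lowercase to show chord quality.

bIIImaj7

The diatonic triads in F# major are F#, G#m, A#m, B, C#, D#m, E#dim. F#–A#–C#–E# = F#maj7, G#–B–D#–F# = G#m7, E#–G#–B = E#dim and C#–E#–G#–B = C#7 all belong to that set. A–C#–E–G# doesn't fit — on degree 3 F# major would have A#m (iii). Amaj7 is the degree-3 chord of F# minor, so it is the borrowed bIIImaj7.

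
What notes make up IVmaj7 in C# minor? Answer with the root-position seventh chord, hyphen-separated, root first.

IVmaj7 is built on scale degree 4, which is F# in both C# minor and its parallel. In C# major the chord on F# is F#–A#–C#–E#.

F#-A#-C#-E#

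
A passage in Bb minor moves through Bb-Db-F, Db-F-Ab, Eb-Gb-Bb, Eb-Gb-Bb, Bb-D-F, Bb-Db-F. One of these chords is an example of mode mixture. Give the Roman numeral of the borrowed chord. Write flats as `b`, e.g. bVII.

The diatonic triads in Bb minor (with V from harmonic minor) are Bbm, Cdim, Db, Ebm, F, Gb, Ab. Of the given chords, Bb–Db–F = Bbm, Db–F–Ab = Db and Eb–Gb–Bb = Ebm are diatonic. Bb–D–F is not: scale degree 1 in Bb minor carries Bbm (i). In Bb major the chord on that degree is Bb, so here it functions as I, borrowed from the parallel major.

I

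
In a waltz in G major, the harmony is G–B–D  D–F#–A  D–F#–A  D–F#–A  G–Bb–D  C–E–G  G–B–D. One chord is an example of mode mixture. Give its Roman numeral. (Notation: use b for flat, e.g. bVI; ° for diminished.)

i

G major has the diatonic set G, Am, Bm, C, D, Em, F#dim. Of the given chords, G–B–D = G, D–F#–A = D and C–E–G = C are diatonic. G–Bb–D is not: scale degree 1 in G major carries G (I). In G minor the chord on that degree is Gm, so here it functions as i, borrowed from the parallel minor.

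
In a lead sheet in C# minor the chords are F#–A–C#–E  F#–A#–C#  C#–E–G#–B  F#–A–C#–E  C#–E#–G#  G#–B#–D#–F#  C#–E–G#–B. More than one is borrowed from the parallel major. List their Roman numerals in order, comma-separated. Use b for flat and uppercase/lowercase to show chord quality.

In C# minor (with V from harmonic minor) the diatonic chords are C#m, D#dim, E, F#m, G#, A, B. F#–A–C#–E = F#m7, C#–E–G#–B = C#m7 and G#–B#–D#–F# = G#7 are all diatonic. F#–A#–C# doesn't fit — on degree 4 C# minor would have F#m (iv). F# is the degree-4 chord of C# major, so it is the borrowed IV. C#–E#–G# doesn't fit — on degree 1 C# minor would have C#m (i). C# is the degree-1 chord of C# major, so it is the borrowed I.

IV, I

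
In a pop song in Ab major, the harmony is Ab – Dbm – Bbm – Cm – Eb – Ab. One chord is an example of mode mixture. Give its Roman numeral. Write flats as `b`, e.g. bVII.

Ab major has the diatonic set Ab, Bbm, Cm, Db, Eb, Fm, Gdim. Ab, Bbm, Cm and Eb all belong to that set. Dbm (Db–Fb–Ab) doesn't fit — on degree 4 Ab major would have Db (IV). Dbm is the degree-4 chord of Ab minor, so it is the borrowed iv.

iv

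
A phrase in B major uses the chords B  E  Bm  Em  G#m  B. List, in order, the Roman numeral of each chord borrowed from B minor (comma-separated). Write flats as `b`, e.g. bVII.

i, iv

B major has the diatonic set B, C#m, D#m, E, F#, G#m, A#dim. Of the given chords, B, E and G#m are diatonic. Bm (B–D–F#) is not: scale degree 1 in B major carries B (I). In B minor the chord on that degree is Bm, so here it functions as i, borrowed from the parallel minor. But Em (E–G–B) is foreign: the diatonic IV on degree 4 is E, whereas Em comes from B minor. It is labeled iv.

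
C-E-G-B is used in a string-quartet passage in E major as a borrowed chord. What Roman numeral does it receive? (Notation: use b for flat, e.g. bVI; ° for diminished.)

The root C is the lowered 6th scale degree — diatonically E major has C# there. C–E–G–B is a major-seventh chord — the form found in E minor, not the diatonic vi (C#m). Borrowed into E major it is written bVImaj7.

bVImaj7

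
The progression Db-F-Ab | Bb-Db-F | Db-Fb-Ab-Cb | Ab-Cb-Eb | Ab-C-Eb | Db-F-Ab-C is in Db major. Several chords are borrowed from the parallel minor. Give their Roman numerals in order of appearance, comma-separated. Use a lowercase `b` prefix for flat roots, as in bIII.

i7, v

The diatonic triads in Db major are Db, Ebm, Fm, Gb, Ab, Bbm, Cdim. Db–F–Ab = Db, Bb–Db–F = Bbm, Ab–C–Eb = Ab and Db–F–Ab–C = Dbmaj7 all belong to that set. Db–Fb–Ab–Cb doesn't fit — on degree 1 Db major would have Db (I). Dbm7 is the degree-1 chord of Db minor, so it is the borrowed i7. Ab–Cb–Eb is not: scale degree 5 in Db major carries Ab (V). In Db minor the chord on that degree is Abm, so here it functions as v, borrowed from the parallel minor.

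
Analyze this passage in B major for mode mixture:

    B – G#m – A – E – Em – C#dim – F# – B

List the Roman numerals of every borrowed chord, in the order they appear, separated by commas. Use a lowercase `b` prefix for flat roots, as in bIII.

bVII, iv, ii°

The diatonic triads in B major are B, C#m, D#m, E, F#, G#m, A#dim. Of the given chords, B, G#m, E and F# are diatonic. A (A–C#–E) is not: scale degree 7 in B major carries A#dim (vii°). In B minor the chord on that degree is A, so here it functions as bVII, borrowed from the parallel minor. Em (E–G–B) is not: scale degree 4 in B major carries E (IV). In B minor the chord on that degree is Em, so here it functions as iv, borrowed from the parallel minor. C#dim (C#–E–G) doesn't fit — on degree 2 B major would have C#m (ii). C#dim is the degree-2 chord of B minor, so it is the borrowed ii°.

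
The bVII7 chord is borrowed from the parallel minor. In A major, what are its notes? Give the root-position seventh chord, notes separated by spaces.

G B D F

The root of bVII7 is the lowered 7th degree: G# becomes G. Building the dominant-seventh chord from the parallel minor on G: G–B–D–F.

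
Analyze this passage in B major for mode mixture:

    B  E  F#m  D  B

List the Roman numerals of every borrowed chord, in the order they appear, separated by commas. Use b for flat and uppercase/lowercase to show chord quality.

v, bIII

B major has the diatonic set B, C#m, D#m, E, F#, G#m, A#dim. B and E both belong to that set. F#m (F#–A–C#) is not: scale degree 5 in B major carries F# (V). In B minor the chord on that degree is F#m, so here it functions as v, borrowed from the parallel minor. D (D–F#–A) doesn't fit — on degree 3 B major would have D#m (iii). D is the degree-3 chord of B minor, so it is the borrowed bIII.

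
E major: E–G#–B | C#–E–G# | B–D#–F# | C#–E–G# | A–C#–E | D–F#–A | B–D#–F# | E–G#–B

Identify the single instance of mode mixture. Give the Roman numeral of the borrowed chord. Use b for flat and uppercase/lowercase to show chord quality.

bVII

The diatonic triads in E major are E, F#m, G#m, A, B, C#m, D#dim. E–G#–B = E, C#–E–G# = C#m, B–D#–F# = B and A–C#–E = A all belong to that set. D–F#–A doesn't fit — on degree 7 E major would have D#dim (vii°). D is the degree-7 chord of E minor, so it is the borrowed bVII.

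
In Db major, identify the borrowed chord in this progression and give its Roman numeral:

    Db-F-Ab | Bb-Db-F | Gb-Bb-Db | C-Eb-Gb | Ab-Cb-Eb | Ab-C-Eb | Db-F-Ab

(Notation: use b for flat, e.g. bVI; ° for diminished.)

v

In Db major the diatonic chords are Db, Ebm, Fm, Gb, Ab, Bbm, Cdim. Db–F–Ab = Db, Bb–Db–F = Bbm, Gb–Bb–Db = Gb, C–Eb–Gb = Cdim and Ab–C–Eb = Ab all belong to that set. Ab–Cb–Eb is not: scale degree 5 in Db major carries Ab (V). In Db minor the chord on that degree is Abm, so here it functions as v, borrowed from the parallel minor.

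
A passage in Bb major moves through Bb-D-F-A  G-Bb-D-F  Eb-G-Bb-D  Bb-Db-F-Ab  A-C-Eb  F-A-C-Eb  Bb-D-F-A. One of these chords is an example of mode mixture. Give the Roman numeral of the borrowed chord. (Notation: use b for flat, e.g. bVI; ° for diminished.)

In Bb major the diatonic chords are Bb, Cm, Dm, Eb, F, Gm, Adim. Of the given chords, Bb–D–F–A = Bbmaj7, G–Bb–D–F = Gm7, Eb–G–Bb–D = Ebmaj7, A–C–Eb = Adim and F–A–C–Eb = F7 are diatonic. Bb–Db–F–Ab doesn't fit — on degree 1 Bb major would have Bb (I). Bbm7 is the degree-1 chord of Bb minor, so it is the borrowed i7.

i7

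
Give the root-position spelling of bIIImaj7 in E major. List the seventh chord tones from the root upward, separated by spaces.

bIIImaj7 is built on the lowered scale degree 3. In E major degree 3 is G#; lowered it becomes G. In E minor the chord on G is G–B–D–F#.

G B D F#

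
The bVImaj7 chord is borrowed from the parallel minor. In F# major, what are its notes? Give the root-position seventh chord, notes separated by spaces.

D F# A C#

Scale degree 6 in F# major is D#. bVImaj7 uses the lowered form, D, taken from F# minor. Stacking thirds in F# minor on D gives D–F#–A–C#.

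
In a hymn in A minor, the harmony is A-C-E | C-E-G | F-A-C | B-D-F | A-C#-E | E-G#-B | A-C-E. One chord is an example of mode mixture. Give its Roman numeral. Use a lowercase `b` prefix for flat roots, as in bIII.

I

In A minor (with V from harmonic minor) the diatonic chords are Am, Bdim, C, Dm, E, F, G. A–C–E = Am, C–E–G = C, F–A–C = F, B–D–F = Bdim and E–G#–B = E all belong to that set. But A–C#–E is foreign: the diatonic i on degree 1 is Am, whereas A comes from A major. It is labeled I.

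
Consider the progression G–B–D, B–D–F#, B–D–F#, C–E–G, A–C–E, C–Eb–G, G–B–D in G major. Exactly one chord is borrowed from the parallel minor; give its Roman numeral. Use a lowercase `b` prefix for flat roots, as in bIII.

In G major the diatonic chords are G, Am, Bm, C, D, Em, F#dim. G–B–D = G, B–D–F# = Bm, C–E–G = C and A–C–E = Am are all diatonic. But C–Eb–G is foreign: the diatonic IV on degree 4 is C, whereas Cm comes from G minor. It is labeled iv.

iv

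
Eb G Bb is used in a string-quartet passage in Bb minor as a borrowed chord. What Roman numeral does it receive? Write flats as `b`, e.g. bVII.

The root Eb is the diatonic 4th degree of Bb minor; the borrowing shows in the chord quality. Eb–G–Bb is a major chord — the form found in Bb major, not the diatonic iv (Ebm). Borrowed into Bb minor it is written IV.

IV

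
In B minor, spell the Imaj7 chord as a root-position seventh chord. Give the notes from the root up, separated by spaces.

The root, B, is scale degree 1 — the same note in B minor and B major; only the chord quality changes. In B major the chord on B is B–D#–F#–A#.

B D# F# A#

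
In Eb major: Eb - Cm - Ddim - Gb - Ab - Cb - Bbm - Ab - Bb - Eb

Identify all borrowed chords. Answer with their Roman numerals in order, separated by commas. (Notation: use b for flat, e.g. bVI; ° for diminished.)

The diatonic triads in Eb major are Eb, Fm, Gm, Ab, Bb, Cm, Ddim. Eb, Cm, Ddim, Ab and Bb all belong to that set. But Gb (Gb–Bb–Db) is foreign: the diatonic iii on degree 3 is Gm, whereas Gb comes from Eb minor. It is labeled bIII. But Cb (Cb–Eb–Gb) is foreign: the diatonic vi on degree 6 is Cm, whereas Cb comes from Eb minor. It is labeled bVI. Bbm (Bb–Db–F) doesn't fit — on degree 5 Eb major would have Bb (V). Bbm is the degree-5 chord of Eb minor, so it is the borrowed v.

bIII, bVI, v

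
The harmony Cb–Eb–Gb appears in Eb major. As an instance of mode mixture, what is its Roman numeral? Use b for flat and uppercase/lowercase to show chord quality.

bVI

Cb is the lowered form of scale degree 6 in Eb major (the diatonic degree 6 is C). Cb–Eb–Gb is a major chord — the form found in Eb minor, not the diatonic vi (Cm). Borrowed into Eb major it is written bVI.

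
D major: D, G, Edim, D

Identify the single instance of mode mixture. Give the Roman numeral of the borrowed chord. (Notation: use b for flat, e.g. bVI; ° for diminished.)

ii°

D major has the diatonic set D, Em, F#m, G, A, Bm, C#dim. D and G are both diatonic. But Edim (E–G–Bb) is foreign: the diatonic ii on degree 2 is Em, whereas Edim comes from D minor. It is labeled ii°.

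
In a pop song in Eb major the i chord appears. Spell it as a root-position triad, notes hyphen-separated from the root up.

Eb-Gb-Bb

i is built on scale degree 1, which is Eb in both Eb major and its parallel. Stacking thirds in Eb minor on Eb gives Eb–Gb–Bb.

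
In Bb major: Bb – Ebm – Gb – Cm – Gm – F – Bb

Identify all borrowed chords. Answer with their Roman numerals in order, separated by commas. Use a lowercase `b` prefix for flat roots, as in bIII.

iv, bVI

Bb major has the diatonic set Bb, Cm, Dm, Eb, F, Gm, Adim. Bb, Cm, Gm and F all belong to that set. But Ebm (Eb–Gb–Bb) is foreign: the diatonic IV on degree 4 is Eb, whereas Ebm comes from Bb minor. It is labeled iv. But Gb (Gb–Bb–Db) is foreign: the diatonic vi on degree 6 is Gm, whereas Gb comes from Bb minor. It is labeled bVI.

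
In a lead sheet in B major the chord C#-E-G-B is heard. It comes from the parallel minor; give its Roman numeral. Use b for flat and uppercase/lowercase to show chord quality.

The root C# is the diatonic 2nd degree of B major; the borrowing shows in the chord quality. C#–E–G–B is a half-diminished-seventh chord — the form found in B minor, not the diatonic ii (C#m). Borrowed into B major it is written iiø7.

iiø7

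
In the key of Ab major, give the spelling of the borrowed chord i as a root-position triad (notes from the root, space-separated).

The root, Ab, is scale degree 1 — the same note in Ab major and Ab minor; only the chord quality changes. In Ab minor the chord on Ab is Ab–Cb–Eb.

Ab Cb Eb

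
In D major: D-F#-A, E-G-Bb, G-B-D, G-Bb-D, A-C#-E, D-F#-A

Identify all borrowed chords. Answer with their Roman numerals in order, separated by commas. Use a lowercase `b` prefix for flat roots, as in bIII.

D major has the diatonic set D, Em, F#m, G, A, Bm, C#dim. D–F#–A = D, G–B–D = G and A–C#–E = A all belong to that set. E–G–Bb is not: scale degree 2 in D major carries Em (ii). In D minor the chord on that degree is Edim, so here it functions as ii°, borrowed from the parallel minor. G–Bb–D doesn't fit — on degree 4 D major would have G (IV). Gm is the degree-4 chord of D minor, so it is the borrowed iv.

ii°, iv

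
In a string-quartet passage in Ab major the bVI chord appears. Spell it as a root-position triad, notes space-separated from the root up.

Fb Ab Cb

Scale degree 6 in Ab major is F. bVI uses the lowered form, Fb, taken from Ab minor. Building the major chord from the parallel minor on Fb: Fb–Ab–Cb.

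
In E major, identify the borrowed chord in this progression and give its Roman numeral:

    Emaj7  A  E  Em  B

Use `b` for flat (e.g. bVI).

In E major the diatonic chords are E, F#m, G#m, A, B, C#m, D#dim. Emaj7, A, E and B are all diatonic. But Em (E–G–B) is foreign: the diatonic I on degree 1 is E, whereas Em comes from E minor. It is labeled i.

i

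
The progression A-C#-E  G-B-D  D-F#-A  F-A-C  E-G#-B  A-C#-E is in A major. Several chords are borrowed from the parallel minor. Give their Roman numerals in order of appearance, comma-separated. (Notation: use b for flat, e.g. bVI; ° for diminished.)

bVII, bVI

The diatonic triads in A major are A, Bm, C#m, D, E, F#m, G#dim. Of the given chords, A–C#–E = A, D–F#–A = D and E–G#–B = E are diatonic. G–B–D doesn't fit — on degree 7 A major would have G#dim (vii°). G is the degree-7 chord of A minor, so it is the borrowed bVII. But F–A–C is foreign: the diatonic vi on degree 6 is F#m, whereas F comes from A minor. It is labeled bVI.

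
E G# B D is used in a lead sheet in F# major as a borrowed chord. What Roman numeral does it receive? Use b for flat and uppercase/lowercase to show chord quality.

bVII7

E is the lowered form of scale degree 7 in F# major (the diatonic degree 7 is E#). The diatonic chord on degree 7 would be E#dim (vii°), but E–G#–B–D is the dominant-seventh chord from F# minor. As a borrowed chord it is labeled bVII7.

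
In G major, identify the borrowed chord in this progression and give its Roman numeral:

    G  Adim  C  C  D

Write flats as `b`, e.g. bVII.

G major has the diatonic set G, Am, Bm, C, D, Em, F#dim. G, C and D all belong to that set. But Adim (A–C–Eb) is foreign: the diatonic ii on degree 2 is Am, whereas Adim comes from G minor. It is labeled ii°.

ii°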